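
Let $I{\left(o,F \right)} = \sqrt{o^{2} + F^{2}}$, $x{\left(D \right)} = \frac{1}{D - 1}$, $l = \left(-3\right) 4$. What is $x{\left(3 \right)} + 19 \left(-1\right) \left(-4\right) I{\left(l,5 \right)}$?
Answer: $\frac{1977}{2} \approx 988.5$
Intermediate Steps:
$l = -12$
$x{\left(D \right)} = \frac{1}{-1 + D}$
$I{\left(o,F \right)} = \sqrt{F^{2} + o^{2}}$
$x{\left(3 \right)} + 19 \left(-1\right) \left(-4\right) I{\left(l,5 \right)} = \frac{1}{-1 + 3} + 19 \left(-1\right) \left(-4\right) \sqrt{5^{2} + \left(-12\right)^{2}} = \frac{1}{2} + 19 \cdot 4 \sqrt{25 + 144} = \frac{1}{2} + 19 \cdot 4 \sqrt{169} = \frac{1}{2} + 19 \cdot 4 \cdot 13 = \frac{1}{2} + 19 \cdot 52 = \frac{1}{2} + 988 = \frac{1977}{2}$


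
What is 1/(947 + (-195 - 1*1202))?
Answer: -1/450 ≈ -0.0022222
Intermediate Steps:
1/(947 + (-195 - 1*1202)) = 1/(947 + (-195 - 1202)) = 1/(947 - 1397) = 1/(-450) = -1/450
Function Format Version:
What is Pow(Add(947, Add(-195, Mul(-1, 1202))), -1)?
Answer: Rational(-1, 450) ≈ -0.0022222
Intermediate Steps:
Pow(Add(947, Add(-195, Mul(-1, 1202))), -1) = Pow(Add(947, Add(-195, -1202)), -1) = Pow(Add(947, -1397), -1) = Pow(-450, -1) = Rational(-1, 450)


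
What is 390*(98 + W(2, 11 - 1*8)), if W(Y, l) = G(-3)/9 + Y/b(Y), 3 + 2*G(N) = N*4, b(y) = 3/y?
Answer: 38415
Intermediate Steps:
G(N) = -3/2 + 2*N (G(N) = -3/2 + (N*4)/2 = -3/2 + (4*N)/2 = -3/2 + 2*N)
W(Y, l) = -⅚ + Y²/3 (W(Y, l) = (-3/2 + 2*(-3))/9 + Y/((3/Y)) = (-3/2 - 6)*(⅑) + Y*(Y/3) = -15/2*⅑ + Y²/3 = -⅚ + Y²/3)
390*(98 + W(2, 11 - 1*8)) = 390*(98 + (-⅚ + (⅓)*2²)) = 390*(98 + (-⅚ + (⅓)*4)) = 390*(98 + (-⅚ + 4/3)) = 390*(98 + ½) = 390*(197/2) = 38415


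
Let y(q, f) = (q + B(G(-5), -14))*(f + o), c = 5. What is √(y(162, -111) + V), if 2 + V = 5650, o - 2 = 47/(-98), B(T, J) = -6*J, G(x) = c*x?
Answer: I*√1042915/7 ≈ 145.89*I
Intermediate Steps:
G(x) = 5*x
o = 149/98 (o = 2 + 47/(-98) = 2 + 47*(-1/98) = 2 - 47/98 = 149/98 ≈ 1.5204)
y(q, f) = (84 + q)*(149/98 + f) (y(q, f) = (q - 6*(-14))*(f + 149/98) = (q + 84)*(149/98 + f) = (84 + q)*(149/98 + f))
V = 5648 (V = -2 + 5650 = 5648)
√(y(162, -111) + V) = √((894/7 + 84*(-111) + (149/98)*162 - 111*162) + 5648) = √((894/7 - 9324 + 12069/49 - 17982) + 5648) = √(-1319667/49 + 5648) = √(-1042915/49) = I*√1042915/7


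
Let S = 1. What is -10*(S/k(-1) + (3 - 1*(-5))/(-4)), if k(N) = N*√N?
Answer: 20 - 10*I ≈ 20.0 - 10.0*I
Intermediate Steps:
k(N) = N^(3/2)
-10*(S/k(-1) + (3 - 1*(-5))/(-4)) = -10*(1/(-1)^(3/2) + (3 - 1*(-5))/(-4)) = -10*(1/(-I) + (3 + 5)*(-¼)) = -10*(1*I + 8*(-¼)) = -10*(I - 2) = -10*(-2 + I) = 20 - 10*I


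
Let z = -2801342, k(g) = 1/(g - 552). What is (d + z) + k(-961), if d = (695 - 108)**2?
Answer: -3717097550/1513 ≈ -2.4568e+6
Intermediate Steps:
k(g) = 1/(-552 + g)
d = 344569 (d = 587**2 = 344569)
(d + z) + k(-961) = (344569 - 2801342) + 1/(-552 - 961) = -2456773 + 1/(-1513) = -2456773 - 1/1513 = -3717097550/1513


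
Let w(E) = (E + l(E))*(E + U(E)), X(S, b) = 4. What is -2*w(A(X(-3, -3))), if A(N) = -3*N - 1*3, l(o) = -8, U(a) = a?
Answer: -1380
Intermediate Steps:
A(N) = -3 - 3*N (A(N) = -3*N - 3 = -3 - 3*N)
w(E) = 2*E*(-8 + E) (w(E) = (E - 8)*(E + E) = (-8 + E)*(2*E) = 2*E*(-8 + E))
-2*w(A(X(-3, -3))) = -4*(-3 - 3*4)*(-8 + (-3 - 3*4)) = -4*(-3 - 12)*(-8 + (-3 - 12)) = -4*(-15)*(-8 - 15) = -4*(-15)*(-23) = -2*690 = -1380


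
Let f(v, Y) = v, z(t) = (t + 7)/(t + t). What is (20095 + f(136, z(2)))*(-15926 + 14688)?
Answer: -25045978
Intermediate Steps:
z(t) = (7 + t)/(2*t) (z(t) = (7 + t)/((2*t)) = (7 + t)*(1/(2*t)) = (7 + t)/(2*t))
(20095 + f(136, z(2)))*(-15926 + 14688) = (20095 + 136)*(-15926 + 14688) = 20231*(-1238) = -25045978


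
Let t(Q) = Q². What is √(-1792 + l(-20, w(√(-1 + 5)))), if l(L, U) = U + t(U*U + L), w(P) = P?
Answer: I*√1534 ≈ 39.166*I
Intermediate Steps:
l(L, U) = U + (L + U²)² (l(L, U) = U + (U*U + L)² = U + (U² + L)² = U + (L + U²)²)
√(-1792 + l(-20, w(√(-1 + 5)))) = √(-1792 + (√(-1 + 5) + (-20 + (√(-1 + 5))²)²)) = √(-1792 + (√4 + (-20 + (√4)²)²)) = √(-1792 + (2 + (-20 + 2²)²)) = √(-1792 + (2 + (-20 + 4)²)) = √(-1792 + (2 + (-16)²)) = √(-1792 + (2 + 256)) = √(-1792 + 258) = √(-1534) = I*√1534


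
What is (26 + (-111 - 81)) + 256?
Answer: 90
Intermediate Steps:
(26 + (-111 - 81)) + 256 = (26 - 192) + 256 = -166 + 256 = 90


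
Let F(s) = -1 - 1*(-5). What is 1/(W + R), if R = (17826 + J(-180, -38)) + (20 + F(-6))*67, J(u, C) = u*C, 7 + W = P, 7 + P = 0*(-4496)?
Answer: 1/26260 ≈ 3.8081e-5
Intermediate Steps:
F(s) = 4 (F(s) = -1 + 5 = 4)
P = -7 (P = -7 + 0*(-4496) = -7 + 0 = -7)
W = -14 (W = -7 - 7 = -14)
J(u, C) = C*u
R = 26274 (R = (17826 - 38*(-180)) + (20 + 4)*67 = (17826 + 6840) + 24*67 = 24666 + 1608 = 26274)
1/(W + R) = 1/(-14 + 26274) = 1/26260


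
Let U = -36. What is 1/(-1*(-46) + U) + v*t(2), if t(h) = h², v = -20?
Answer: -799/10 ≈ -79.900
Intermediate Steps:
1/(-1*(-46) + U) + v*t(2) = 1/(-1*(-46) - 36) - 20*2² = 1/(46 - 36) - 20*4 = 1/10 - 80 = ⅒ - 80 = -799/10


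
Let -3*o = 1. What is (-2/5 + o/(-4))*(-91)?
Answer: 1729/60 ≈ 28.817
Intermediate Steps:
o = -⅓ (o = -⅓*1 = -⅓ ≈ -0.33333)
(-2/5 + o/(-4))*(-91) = (-2/5 - ⅓/(-4))*(-91) = (-2*⅕ - ⅓*(-¼))*(-91) = (-⅖ + 1/12)*(-91) = -19/60*(-91) = 1729/60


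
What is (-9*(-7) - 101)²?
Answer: 1444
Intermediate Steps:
(-9*(-7) - 101)² = (63 - 101)² = (-38)² = 1444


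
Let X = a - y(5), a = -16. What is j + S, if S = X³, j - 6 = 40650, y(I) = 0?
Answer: 36560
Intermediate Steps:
X = -16 (X = -16 - 1*0 = -16 + 0 = -16)
j = 40656 (j = 6 + 40650 = 40656)
S = -4096 (S = (-16)³ = -4096)
j + S = 40656 - 4096 = 36560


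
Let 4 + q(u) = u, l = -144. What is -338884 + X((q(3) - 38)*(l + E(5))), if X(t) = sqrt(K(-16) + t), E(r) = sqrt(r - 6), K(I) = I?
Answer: -338884 + sqrt(5600 - 39*I) ≈ -3.3881e+5 - 0.26058*I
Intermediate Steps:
q(u) = -4 + u
E(r) = sqrt(-6 + r)
X(t) = sqrt(-16 + t)
-338884 + X((q(3) - 38)*(l + E(5))) = -338884 + sqrt(-16 + ((-4 + 3) - 38)*(-144 + sqrt(-6 + 5))) = -338884 + sqrt(-16 + (-1 - 38)*(-144 + sqrt(-1))) = -338884 + sqrt(-16 - 39*(-144 + I)) = -338884 + sqrt(-16 + (5616 - 39*I)) = -338884 + sqrt(5600 - 39*I)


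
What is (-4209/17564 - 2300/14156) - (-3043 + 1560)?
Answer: 92156796117/62158996 ≈ 1482.6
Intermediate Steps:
(-4209/17564 - 2300/14156) - (-3043 + 1560) = (-4209*1/17564 - 2300*1/14156) - 1*(-1483) = (-4209/17564 - 575/3539) + 1483 = -24994951/62158996 + 1483 = 92156796117/62158996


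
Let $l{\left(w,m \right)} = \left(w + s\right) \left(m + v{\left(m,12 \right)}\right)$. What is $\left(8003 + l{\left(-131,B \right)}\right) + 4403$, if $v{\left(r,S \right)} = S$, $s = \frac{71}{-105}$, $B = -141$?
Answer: $\frac{1028728}{35} \approx 29392.0$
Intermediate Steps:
$s = - \frac{71}{105}$ ($s = 71 \left(- \frac{1}{105}\right) = - \frac{71}{105} \approx -0.67619$)
$l{\left(w,m \right)} = \left(12 + m\right) \left(- \frac{71}{105} + w\right)$ ($l{\left(w,m \right)} = \left(w - \frac{71}{105}\right) \left(m + 12\right) = \left(- \frac{71}{105} + w\right) \left(12 + m\right) = \left(12 + m\right) \left(- \frac{71}{105} + w\right)$)
$\left(8003 + l{\left(-131,B \right)}\right) + 4403 = \left(8003 - - \frac{594518}{35}\right) + 4403 = \left(8003 + \left(- \frac{284}{35} - 1572 + \frac{3337}{35} + 18471\right)\right) + 4403 = \left(8003 + \frac{594518}{35}\right) + 4403 = \frac{874623}{35} + 4403 = \frac{1028728}{35}$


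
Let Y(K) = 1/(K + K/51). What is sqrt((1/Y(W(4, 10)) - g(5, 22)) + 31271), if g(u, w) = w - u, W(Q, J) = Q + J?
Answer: sqrt(81328782)/51 ≈ 176.83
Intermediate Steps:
W(Q, J) = J + Q
Y(K) = 51/(52*K) (Y(K) = 1/(K + K*(1/51)) = 1/(K + K/51) = 1/(52*K/51) = 51/(52*K))
sqrt((1/Y(W(4, 10)) - g(5, 22)) + 31271) = sqrt((1/(51/(52*(10 + 4))) - (22 - 1*5)) + 31271) = sqrt((1/((51/52)/14) - (22 - 5)) + 31271) = sqrt((1/((51/52)*(1/14)) - 1*17) + 31271) = sqrt((1/(51/728) - 17) + 31271) = sqrt((728/51 - 17) + 31271) = sqrt(-139/51 + 31271) = sqrt(1594682/51) = sqrt(81328782)/51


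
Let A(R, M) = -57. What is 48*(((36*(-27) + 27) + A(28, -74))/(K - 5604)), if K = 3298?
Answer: 24048/1153 ≈ 20.857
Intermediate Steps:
48*(((36*(-27) + 27) + A(28, -74))/(K - 5604)) = 48*(((36*(-27) + 27) - 57)/(3298 - 5604)) = 48*(((-972 + 27) - 57)/(-2306)) = 48*((-945 - 57)*(-1/2306)) = 48*(-1002*(-1/2306)) = 48*(501/1153) = 24048/1153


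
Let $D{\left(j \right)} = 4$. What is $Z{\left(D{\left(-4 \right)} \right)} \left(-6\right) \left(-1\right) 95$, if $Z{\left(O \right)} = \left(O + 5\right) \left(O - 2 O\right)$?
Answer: $-20520$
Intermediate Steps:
$Z{\left(O \right)} = - O \left(5 + O\right)$ ($Z{\left(O \right)} = \left(5 + O\right) \left(- O\right) = - O \left(5 + O\right)$)
$Z{\left(D{\left(-4 \right)} \right)} \left(-6\right) \left(-1\right) 95 = \left(-1\right) 4 \left(5 + 4\right) \left(-6\right) \left(-1\right) 95 = \left(-1\right) 4 \cdot 9 \left(-6\right) \left(-1\right) 95 = \left(-36\right) \left(-6\right) \left(-1\right) 95 = 216 \left(-1\right) 95 = \left(-216\right) 95 = -20520$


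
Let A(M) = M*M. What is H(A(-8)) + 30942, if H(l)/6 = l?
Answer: 31326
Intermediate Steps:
A(M) = M²
H(l) = 6*l
H(A(-8)) + 30942 = 6*(-8)² + 30942 = 6*64 + 30942 = 384 + 30942 = 31326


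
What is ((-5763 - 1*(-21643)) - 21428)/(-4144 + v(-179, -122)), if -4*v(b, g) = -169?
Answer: 22192/16407 ≈ 1.3526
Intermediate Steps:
v(b, g) = 169/4 (v(b, g) = -1/4*(-169) = 169/4)
((-5763 - 1*(-21643)) - 21428)/(-4144 + v(-179, -122)) = ((-5763 - 1*(-21643)) - 21428)/(-4144 + 169/4) = ((-5763 + 21643) - 21428)/(-16407/4) = (15880 - 21428)*(-4/16407) = -5548*(-4/16407) = 22192/16407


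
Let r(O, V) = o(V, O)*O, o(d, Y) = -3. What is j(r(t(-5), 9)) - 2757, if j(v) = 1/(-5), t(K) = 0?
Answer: -13786/5 ≈ -2757.2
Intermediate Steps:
r(O, V) = -3*O
j(v) = -⅕
j(r(t(-5), 9)) - 2757 = -⅕ - 2757 = -13786/5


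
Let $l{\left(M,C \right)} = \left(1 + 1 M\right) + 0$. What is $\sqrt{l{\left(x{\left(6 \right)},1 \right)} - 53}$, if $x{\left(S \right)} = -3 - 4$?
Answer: $i \sqrt{59} \approx 7.6811 i$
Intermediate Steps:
$x{\left(S \right)} = -7$ ($x{\left(S \right)} = -3 - 4 = -7$)
$l{\left(M,C \right)} = 1 + M$ ($l{\left(M,C \right)} = \left(1 + M\right) + 0 = 1 + M$)
$\sqrt{l{\left(x{\left(6 \right)},1 \right)} - 53} = \sqrt{\left(1 - 7\right) - 53} = \sqrt{-6 - 53} = \sqrt{-59} = i \sqrt{59}$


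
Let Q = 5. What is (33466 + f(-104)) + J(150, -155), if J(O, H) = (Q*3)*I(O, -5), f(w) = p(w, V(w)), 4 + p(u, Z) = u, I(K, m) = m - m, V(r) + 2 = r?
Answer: 33358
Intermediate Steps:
V(r) = -2 + r
I(K, m) = 0
p(u, Z) = -4 + u
f(w) = -4 + w
J(O, H) = 0 (J(O, H) = (5*3)*0 = 15*0 = 0)
(33466 + f(-104)) + J(150, -155) = (33466 + (-4 - 104)) + 0 = (33466 - 108) + 0 = 33358 + 0 = 33358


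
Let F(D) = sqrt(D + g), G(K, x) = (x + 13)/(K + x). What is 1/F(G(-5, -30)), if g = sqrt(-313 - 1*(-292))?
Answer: sqrt(35)/sqrt(17 + 35*I*sqrt(21)) ≈ 0.34632 - 0.31155*I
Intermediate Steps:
G(K, x) = (13 + x)/(K + x)
g = I*sqrt(21) (g = sqrt(-313 + 292) = sqrt(-21) = I*sqrt(21) ≈ 4.5826*I)
F(D) = sqrt(D + I*sqrt(21))
1/F(G(-5, -30)) = 1/(sqrt((13 - 30)/(-5 - 30) + I*sqrt(21))) = 1/(sqrt(-17/(-35) + I*sqrt(21))) = 1/(sqrt(-1/35*(-17) + I*sqrt(21))) = 1/(sqrt(17/35 + I*sqrt(21))) = 1/sqrt(17/35 + I*sqrt(21))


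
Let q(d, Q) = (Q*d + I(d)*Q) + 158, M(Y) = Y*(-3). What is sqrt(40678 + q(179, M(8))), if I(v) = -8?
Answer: 2*sqrt(9183) ≈ 191.66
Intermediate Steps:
M(Y) = -3*Y
q(d, Q) = 158 - 8*Q + Q*d (q(d, Q) = (Q*d - 8*Q) + 158 = (-8*Q + Q*d) + 158 = 158 - 8*Q + Q*d)
sqrt(40678 + q(179, M(8))) = sqrt(40678 + (158 - (-24)*8 - 3*8*179)) = sqrt(40678 + (158 - 8*(-24) - 24*179)) = sqrt(40678 + (158 + 192 - 4296)) = sqrt(40678 - 3946) = sqrt(36732) = 2*sqrt(9183)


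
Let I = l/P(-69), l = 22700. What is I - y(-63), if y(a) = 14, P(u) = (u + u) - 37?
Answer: -1006/7 ≈ -143.71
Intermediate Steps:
P(u) = -37 + 2*u (P(u) = 2*u - 37 = -37 + 2*u)
I = -908/7 (I = 22700/(-37 + 2*(-69)) = 22700/(-37 - 138) = 22700/(-175) = 22700*(-1/175) = -908/7 ≈ -129.71)
I - y(-63) = -908/7 - 1*14 = -908/7 - 14 = -1006/7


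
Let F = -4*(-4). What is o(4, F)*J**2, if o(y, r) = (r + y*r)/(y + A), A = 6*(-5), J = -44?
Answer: -77440/13 ≈ -5956.9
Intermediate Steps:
A = -30
F = 16
o(y, r) = (r + r*y)/(-30 + y) (o(y, r) = (r + y*r)/(y - 30) = (r + r*y)/(-30 + y))
o(4, F)*J**2 = (16*(1 + 4)/(-30 + 4))*(-44)**2 = (16*5/(-26))*1936 = (16*(-1/26)*5)*1936 = -40/13*1936 = -77440/13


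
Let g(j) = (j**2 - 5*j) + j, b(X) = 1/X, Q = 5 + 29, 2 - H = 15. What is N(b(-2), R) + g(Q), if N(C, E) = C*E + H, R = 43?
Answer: 1971/2 ≈ 985.50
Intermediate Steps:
H = -13 (H = 2 - 1*15 = 2 - 15 = -13)
Q = 34
g(j) = j**2 - 4*j
N(C, E) = -13 + C*E (N(C, E) = C*E - 13 = -13 + C*E)
N(b(-2), R) + g(Q) = (-13 + 43/(-2)) + 34*(-4 + 34) = (-13 - 1/2*43) + 34*30 = (-13 - 43/2) + 1020 = -69/2 + 1020 = 1971/2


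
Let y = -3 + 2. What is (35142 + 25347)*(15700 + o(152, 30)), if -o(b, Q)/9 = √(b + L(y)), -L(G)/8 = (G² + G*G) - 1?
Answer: 943144488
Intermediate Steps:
y = -1
L(G) = 8 - 16*G² (L(G) = -8*((G² + G*G) - 1) = -8*((G² + G²) - 1) = -8*(2*G² - 1) = -8*(-1 + 2*G²) = 8 - 16*G²)
o(b, Q) = -9*√(-8 + b) (o(b, Q) = -9*√(b + (8 - 16*(-1)²)) = -9*√(b + (8 - 16*1)) = -9*√(b + (8 - 16)) = -9*√(b - 8) = -9*√(-8 + b))
(35142 + 25347)*(15700 + o(152, 30)) = (35142 + 25347)*(15700 - 9*√(-8 + 152)) = 60489*(15700 - 9*√144) = 60489*(15700 - 9*12) = 60489*(15700 - 108) = 60489*15592 = 943144488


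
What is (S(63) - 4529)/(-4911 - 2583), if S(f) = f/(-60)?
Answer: 90601/149880 ≈ 0.60449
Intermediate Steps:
S(f) = -f/60 (S(f) = f*(-1/60) = -f/60)
(S(63) - 4529)/(-4911 - 2583) = (-1/60*63 - 4529)/(-4911 - 2583) = (-21/20 - 4529)/(-7494) = -90601/20*(-1/7494) = 90601/149880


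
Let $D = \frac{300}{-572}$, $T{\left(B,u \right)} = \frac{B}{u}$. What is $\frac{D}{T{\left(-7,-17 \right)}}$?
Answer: $- \frac{1275}{1001} \approx -1.2737$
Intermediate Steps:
$D = - \frac{75}{143}$ ($D = 300 \left(- \frac{1}{572}\right) = - \frac{75}{143} \approx -0.52448$)
$\frac{D}{T{\left(-7,-17 \right)}} = - \frac{75}{143 \left(- \frac{7}{-17}\right)} = - \frac{75}{143 \left(\left(-7\right) \left(- \frac{1}{17}\right)\right)} = - \frac{75}{143 \cdot \frac{7}{17}} = \left(- \frac{75}{143}\right) \frac{17}{7} = - \frac{1275}{1001}$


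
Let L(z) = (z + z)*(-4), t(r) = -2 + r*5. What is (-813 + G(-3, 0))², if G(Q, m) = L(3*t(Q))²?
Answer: 27440253801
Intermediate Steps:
t(r) = -2 + 5*r
L(z) = -8*z (L(z) = (2*z)*(-4) = -8*z)
G(Q, m) = (48 - 120*Q)² (G(Q, m) = (-24*(-2 + 5*Q))² = (-8*(-6 + 15*Q))² = (48 - 120*Q)²)
(-813 + G(-3, 0))² = (-813 + 576*(2 - 5*(-3))²)² = (-813 + 576*(2 + 15)²)² = (-813 + 576*17²)² = (-813 + 576*289)² = (-813 + 166464)² = 165651² = 27440253801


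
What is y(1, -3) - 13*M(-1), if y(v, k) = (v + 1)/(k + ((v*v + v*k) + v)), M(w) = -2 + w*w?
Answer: 25/2 ≈ 12.500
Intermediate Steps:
M(w) = -2 + w²
y(v, k) = (1 + v)/(k + v + v² + k*v) (y(v, k) = (1 + v)/(k + ((v² + k*v) + v)) = (1 + v)/(k + (v + v² + k*v)) = (1 + v)/(k + v + v² + k*v))
y(1, -3) - 13*M(-1) = 1/(-3 + 1) - 13*(-2 + (-1)²) = 1/(-2) - 13*(-2 + 1) = -½ - 13*(-1) = -½ + 13 = 25/2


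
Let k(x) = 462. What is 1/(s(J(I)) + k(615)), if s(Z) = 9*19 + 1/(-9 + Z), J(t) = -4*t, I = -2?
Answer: 1/632 ≈ 0.0015823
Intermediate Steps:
s(Z) = 171 + 1/(-9 + Z)
1/(s(J(I)) + k(615)) = 1/((-1538 + 171*(-4*(-2)))/(-9 - 4*(-2)) + 462) = 1/((-1538 + 171*8)/(-9 + 8) + 462) = 1/((-1538 + 1368)/(-1) + 462) = 1/(-1*(-170) + 462) = 1/(170 + 462) = 1/632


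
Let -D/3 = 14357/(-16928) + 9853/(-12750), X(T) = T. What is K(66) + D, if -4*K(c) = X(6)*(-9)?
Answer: 660543667/35972000 ≈ 18.363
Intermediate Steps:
D = 174921667/35972000 (D = -3*(14357/(-16928) + 9853/(-12750)) = -3*(14357*(-1/16928) + 9853*(-1/12750)) = -3*(-14357/16928 - 9853/12750) = -3*(-174921667/107916000) = 174921667/35972000 ≈ 4.8627)
K(c) = 27/2 (K(c) = -3*(-9)/2 = -1/4*(-54) = 27/2)
K(66) + D = 27/2 + 174921667/35972000 = 660543667/35972000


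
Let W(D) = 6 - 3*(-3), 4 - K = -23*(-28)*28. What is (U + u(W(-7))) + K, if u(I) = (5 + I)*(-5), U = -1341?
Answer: -19469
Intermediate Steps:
K = -18028 (K = 4 - (-23*(-28))*28 = 4 - 644*28 = 4 - 1*18032 = 4 - 18032 = -18028)
W(D) = 15 (W(D) = 6 + 9 = 15)
u(I) = -25 - 5*I
(U + u(W(-7))) + K = (-1341 + (-25 - 5*15)) - 18028 = (-1341 + (-25 - 75)) - 18028 = (-1341 - 100) - 18028 = -1441 - 18028 = -19469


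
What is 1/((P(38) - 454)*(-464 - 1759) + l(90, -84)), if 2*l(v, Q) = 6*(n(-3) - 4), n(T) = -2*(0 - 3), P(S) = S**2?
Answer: -1/2200764 ≈ -4.5439e-7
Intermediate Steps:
n(T) = 6 (n(T) = -2*(-3) = 6)
l(v, Q) = 6 (l(v, Q) = (6*(6 - 4))/2 = (6*2)/2 = (1/2)*12 = 6)
1/((P(38) - 454)*(-464 - 1759) + l(90, -84)) = 1/((38**2 - 454)*(-464 - 1759) + 6) = 1/((1444 - 454)*(-2223) + 6) = 1/(990*(-2223) + 6) = 1/(-2200770 + 6) = 1/(-2200764) = -1/2200764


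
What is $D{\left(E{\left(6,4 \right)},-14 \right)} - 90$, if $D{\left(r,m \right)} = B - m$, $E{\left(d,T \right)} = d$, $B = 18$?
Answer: $-58$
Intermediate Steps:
$D{\left(r,m \right)} = 18 - m$
$D{\left(E{\left(6,4 \right)},-14 \right)} - 90 = \left(18 - -14\right) - 90 = \left(18 + 14\right) - 90 = 32 - 90 = -58$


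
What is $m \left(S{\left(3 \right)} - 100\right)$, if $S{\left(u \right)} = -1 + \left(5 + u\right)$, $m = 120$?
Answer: $-11160$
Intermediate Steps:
$S{\left(u \right)} = 4 + u$
$m \left(S{\left(3 \right)} - 100\right) = 120 \left(\left(4 + 3\right) - 100\right) = 120 \left(7 - 100\right) = 120 \left(-93\right) = -11160$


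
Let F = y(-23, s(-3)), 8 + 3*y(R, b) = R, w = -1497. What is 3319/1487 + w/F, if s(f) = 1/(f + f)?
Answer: 6781006/46097 ≈ 147.10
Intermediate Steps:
s(f) = 1/(2*f)
y(R, b) = -8/3 + R/3
F = -31/3 (F = -8/3 + (⅓)*(-23) = -8/3 - 23/3 = -31/3 ≈ -10.333)
3319/1487 + w/F = 3319/1487 - 1497/(-31/3) = 3319*(1/1487) - 1497*(-3/31) = 3319/1487 + 4491/31 = 6781006/46097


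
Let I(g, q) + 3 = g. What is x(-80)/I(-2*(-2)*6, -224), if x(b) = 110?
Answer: 110/21 ≈ 5.2381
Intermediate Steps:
I(g, q) = -3 + g
x(-80)/I(-2*(-2)*6, -224) = 110/(-3 - 2*(-2)*6) = 110/(-3 + 4*6) = 110/(-3 + 24) = 110/21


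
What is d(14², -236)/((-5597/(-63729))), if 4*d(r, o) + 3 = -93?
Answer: -1529496/5597 ≈ -273.27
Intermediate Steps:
d(r, o) = -24 (d(r, o) = -¾ + (¼)*(-93) = -¾ - 93/4 = -24)
d(14², -236)/((-5597/(-63729))) = -24/((-5597/(-63729))) = -24/((-5597*(-1/63729))) = -24/5597/63729 = -24*63729/5597 = -1529496/5597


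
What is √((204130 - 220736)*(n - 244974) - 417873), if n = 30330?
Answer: 9*√43999511 ≈ 59699.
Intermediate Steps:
√((204130 - 220736)*(n - 244974) - 417873) = √((204130 - 220736)*(30330 - 244974) - 417873) = √(-16606*(-214644) - 417873) = √(3564378264 - 417873) = √3563960391 = 9*√43999511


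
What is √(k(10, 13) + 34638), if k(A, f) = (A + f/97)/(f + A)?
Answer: √172408023391/2231 ≈ 186.11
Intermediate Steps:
k(A, f) = (A + f/97)/(A + f) (k(A, f) = (A + f*(1/97))/(A + f) = (A + f/97)/(A + f))
√(k(10, 13) + 34638) = √((10 + (1/97)*13)/(10 + 13) + 34638) = √((10 + 13/97)/23 + 34638) = √((1/23)*(983/97) + 34638) = √(983/2231 + 34638) = √(77278361/2231) = √172408023391/2231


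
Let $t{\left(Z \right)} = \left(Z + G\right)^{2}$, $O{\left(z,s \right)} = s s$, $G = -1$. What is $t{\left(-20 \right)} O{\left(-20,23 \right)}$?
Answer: $233289$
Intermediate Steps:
$O{\left(z,s \right)} = s^{2}$
$t{\left(Z \right)} = \left(-1 + Z\right)^{2}$ ($t{\left(Z \right)} = \left(Z - 1\right)^{2} = \left(-1 + Z\right)^{2}$)
$t{\left(-20 \right)} O{\left(-20,23 \right)} = \left(-1 - 20\right)^{2} \cdot 23^{2} = \left(-21\right)^{2} \cdot 529 = 441 \cdot 529 = 233289$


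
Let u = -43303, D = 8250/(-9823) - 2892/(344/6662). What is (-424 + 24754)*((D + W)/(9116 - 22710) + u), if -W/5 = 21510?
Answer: -274901173530943485/260998003 ≈ -1.0533e+9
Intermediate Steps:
W = -107550 (W = -5*21510 = -107550)
D = -2150655759/38399 (D = 8250*(-1/9823) - 2892/(344*(1/6662)) = -750/893 - 2892/172/3331 = -750/893 - 2892*3331/172 = -750/893 - 2408313/43 = -2150655759/38399 ≈ -56008.)
(-424 + 24754)*((D + W)/(9116 - 22710) + u) = (-424 + 24754)*((-2150655759/38399 - 107550)/(9116 - 22710) - 43303) = 24330*(-6280468209/38399/(-13594) - 43303) = 24330*(-6280468209/38399*(-1/13594) - 43303) = 24330*(6280468209/521996006 - 43303) = 24330*(-22597712579609/521996006) = -274901173530943485/260998003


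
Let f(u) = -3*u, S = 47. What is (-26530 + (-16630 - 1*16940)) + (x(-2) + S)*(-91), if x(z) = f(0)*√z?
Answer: -64377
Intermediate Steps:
x(z) = 0 (x(z) = (-3*0)*√z = 0*√z = 0)
(-26530 + (-16630 - 1*16940)) + (x(-2) + S)*(-91) = (-26530 + (-16630 - 1*16940)) + (0 + 47)*(-91) = (-26530 + (-16630 - 16940)) + 47*(-91) = (-26530 - 33570) - 4277 = -60100 - 4277 = -64377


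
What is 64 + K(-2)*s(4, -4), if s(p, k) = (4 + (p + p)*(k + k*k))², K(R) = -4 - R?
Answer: -19936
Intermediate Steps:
s(p, k) = (4 + 2*p*(k + k²))² (s(p, k) = (4 + (2*p)*(k + k²))² = (4 + 2*p*(k + k²))²)
64 + K(-2)*s(4, -4) = 64 + (-4 - 1*(-2))*(4*(2 - 4*4 + 4*(-4)²)²) = 64 + (-4 + 2)*(4*(2 - 16 + 4*16)²) = 64 - 8*(2 - 16 + 64)² = 64 - 8*50² = 64 - 8*2500 = 64 - 2*10000 = 64 - 20000 = -19936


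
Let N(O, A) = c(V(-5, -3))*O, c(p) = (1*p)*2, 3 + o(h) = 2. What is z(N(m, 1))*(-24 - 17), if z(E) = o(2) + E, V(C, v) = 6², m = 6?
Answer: -17671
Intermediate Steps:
o(h) = -1 (o(h) = -3 + 2 = -1)
V(C, v) = 36
c(p) = 2*p (c(p) = p*2 = 2*p)
N(O, A) = 72*O (N(O, A) = (2*36)*O = 72*O)
z(E) = -1 + E
z(N(m, 1))*(-24 - 17) = (-1 + 72*6)*(-24 - 17) = (-1 + 432)*(-41) = 431*(-41) = -17671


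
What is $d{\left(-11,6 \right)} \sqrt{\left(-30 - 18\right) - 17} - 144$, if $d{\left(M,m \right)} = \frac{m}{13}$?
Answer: $-144 + \frac{6 i \sqrt{65}}{13} \approx -144.0 + 3.721 i$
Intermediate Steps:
$d{\left(M,m \right)} = \frac{m}{13}$ ($d{\left(M,m \right)} = m \frac{1}{13} = \frac{m}{13}$)
$d{\left(-11,6 \right)} \sqrt{\left(-30 - 18\right) - 17} - 144 = \frac{1}{13} \cdot 6 \sqrt{\left(-30 - 18\right) - 17} - 144 = \frac{6 \sqrt{-48 - 17}}{13} - 144 = \frac{6 \sqrt{-65}}{13} - 144 = \frac{6 i \sqrt{65}}{13} - 144 = -144 + \frac{6 i \sqrt{65}}{13}$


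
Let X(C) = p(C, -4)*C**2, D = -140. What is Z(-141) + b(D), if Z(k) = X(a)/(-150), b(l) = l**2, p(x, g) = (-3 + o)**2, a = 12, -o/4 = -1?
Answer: 489976/25 ≈ 19599.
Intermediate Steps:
o = 4 (o = -4*(-1) = 4)
p(x, g) = 1 (p(x, g) = (-3 + 4)**2 = 1**2 = 1)
X(C) = C**2 (X(C) = 1*C**2 = C**2)
Z(k) = -24/25 (Z(k) = 12**2/(-150) = 144*(-1/150) = -24/25)
Z(-141) + b(D) = -24/25 + (-140)**2 = -24/25 + 19600 = 489976/25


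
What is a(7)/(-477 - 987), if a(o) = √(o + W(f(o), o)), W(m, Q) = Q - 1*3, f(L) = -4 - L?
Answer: -√11/1464 ≈ -0.0022655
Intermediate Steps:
W(m, Q) = -3 + Q (W(m, Q) = Q - 3 = -3 + Q)
a(o) = √(-3 + 2*o) (a(o) = √(o + (-3 + o)) = √(-3 + 2*o))
a(7)/(-477 - 987) = √(-3 + 2*7)/(-477 - 987) = √(-3 + 14)/(-1464) = -√11/1464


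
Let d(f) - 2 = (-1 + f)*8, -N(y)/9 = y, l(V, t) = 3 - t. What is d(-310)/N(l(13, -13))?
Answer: 1243/72 ≈ 17.264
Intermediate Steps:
N(y) = -9*y
d(f) = -6 + 8*f (d(f) = 2 + (-1 + f)*8 = 2 + (-8 + 8*f) = -6 + 8*f)
d(-310)/N(l(13, -13)) = (-6 + 8*(-310))/((-9*(3 - 1*(-13)))) = (-6 - 2480)/((-9*(3 + 13))) = -2486/((-9*16)) = -2486/(-144) = -2486*(-1/144) = 1243/72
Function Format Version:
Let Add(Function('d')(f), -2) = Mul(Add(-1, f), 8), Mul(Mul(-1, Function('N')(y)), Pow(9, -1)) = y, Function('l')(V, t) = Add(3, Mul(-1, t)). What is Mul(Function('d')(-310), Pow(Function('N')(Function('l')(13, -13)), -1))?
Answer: Rational(1243, 72) ≈ 17.264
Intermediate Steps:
Function('N')(y) = Mul(-9, y)
Function('d')(f) = Add(-6, Mul(8, f)) (Function('d')(f) = Add(2, Mul(Add(-1, f), 8)) = Add(2, Add(-8, Mul(8, f))) = Add(-6, Mul(8, f)))
Mul(Function('d')(-310), Pow(Function('N')(Function('l')(13, -13)), -1)) = Mul(Add(-6, Mul(8, -310)), Pow(Mul(-9, Add(3, Mul(-1, -13))), -1)) = Mul(Add(-6, -2480), Pow(Mul(-9, Add(3, 13)), -1)) = Mul(-2486, Pow(Mul(-9, 16), -1)) = Mul(-2486, Pow(-144, -1)) = Mul(-2486, Rational(-1, 144)) = Rational(1243, 72)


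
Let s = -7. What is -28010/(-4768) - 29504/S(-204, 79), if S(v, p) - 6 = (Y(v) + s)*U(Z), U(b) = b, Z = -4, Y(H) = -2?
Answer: -34874663/50064 ≈ -696.60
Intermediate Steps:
S(v, p) = 42 (S(v, p) = 6 + (-2 - 7)*(-4) = 6 - 9*(-4) = 6 + 36 = 42)
-28010/(-4768) - 29504/S(-204, 79) = -28010/(-4768) - 29504/42 = -28010*(-1/4768) - 29504*1/42 = 14005/2384 - 14752/21 = -34874663/50064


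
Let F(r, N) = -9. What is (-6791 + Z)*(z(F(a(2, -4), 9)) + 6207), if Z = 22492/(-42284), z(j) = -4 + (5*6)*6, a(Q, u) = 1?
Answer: -458256531772/10571 ≈ -4.3350e+7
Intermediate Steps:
z(j) = 176 (z(j) = -4 + 30*6 = -4 + 180 = 176)
Z = -5623/10571 (Z = 22492*(-1/42284) = -5623/10571 ≈ -0.53193)
(-6791 + Z)*(z(F(a(2, -4), 9)) + 6207) = (-6791 - 5623/10571)*(176 + 6207) = -71793284/10571*6383 = -458256531772/10571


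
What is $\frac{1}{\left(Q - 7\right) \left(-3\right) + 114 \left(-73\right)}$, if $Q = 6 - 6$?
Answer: $- \frac{1}{8301} \approx -0.00012047$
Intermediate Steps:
$Q = 0$ ($Q = 6 - 6 = 0$)
$\frac{1}{\left(Q - 7\right) \left(-3\right) + 114 \left(-73\right)} = \frac{1}{\left(0 - 7\right) \left(-3\right) + 114 \left(-73\right)} = \frac{1}{\left(-7\right) \left(-3\right) - 8322} = \frac{1}{21 - 8322} = \frac{1}{-8301} = - \frac{1}{8301}$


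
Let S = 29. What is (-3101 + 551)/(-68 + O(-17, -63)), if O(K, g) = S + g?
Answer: 25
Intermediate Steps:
O(K, g) = 29 + g
(-3101 + 551)/(-68 + O(-17, -63)) = (-3101 + 551)/(-68 + (29 - 63)) = -2550/(-68 - 34) = -2550/(-102) = -2550*(-1/102) = 25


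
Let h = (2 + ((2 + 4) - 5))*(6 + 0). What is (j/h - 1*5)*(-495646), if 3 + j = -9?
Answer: 8425982/3 ≈ 2.8087e+6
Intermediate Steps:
j = -12 (j = -3 - 9 = -12)
h = 18 (h = (2 + (6 - 5))*6 = (2 + 1)*6 = 3*6 = 18)
(j/h - 1*5)*(-495646) = (-12/18 - 1*5)*(-495646) = (-12*1/18 - 5)*(-495646) = (-⅔ - 5)*(-495646) = -17/3*(-495646) = 8425982/3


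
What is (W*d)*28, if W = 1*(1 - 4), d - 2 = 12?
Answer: -1176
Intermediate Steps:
d = 14 (d = 2 + 12 = 14)
W = -3 (W = 1*(-3) = -3)
(W*d)*28 = -3*14*28 = -42*28 = -1176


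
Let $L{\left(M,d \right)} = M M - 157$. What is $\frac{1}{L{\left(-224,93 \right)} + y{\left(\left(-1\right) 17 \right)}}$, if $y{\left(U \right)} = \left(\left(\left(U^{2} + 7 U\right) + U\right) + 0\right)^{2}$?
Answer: $\frac{1}{73428} \approx 1.3619 \cdot 10^{-5}$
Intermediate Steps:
$L{\left(M,d \right)} = -157 + M^{2}$ ($L{\left(M,d \right)} = M^{2} - 157 = -157 + M^{2}$)
$y{\left(U \right)} = \left(U^{2} + 8 U\right)^{2}$ ($y{\left(U \right)} = \left(\left(U^{2} + 8 U\right) + 0\right)^{2} = \left(U^{2} + 8 U\right)^{2}$)
$\frac{1}{L{\left(-224,93 \right)} + y{\left(\left(-1\right) 17 \right)}} = \frac{1}{\left(-157 + \left(-224\right)^{2}\right) + \left(\left(-1\right) 17\right)^{2} \left(8 - 17\right)^{2}} = \frac{1}{\left(-157 + 50176\right) + \left(-17\right)^{2} \left(8 - 17\right)^{2}} = \frac{1}{50019 + 289 \left(-9\right)^{2}} = \frac{1}{50019 + 289 \cdot 81} = \frac{1}{50019 + 23409} = \frac{1}{73428}$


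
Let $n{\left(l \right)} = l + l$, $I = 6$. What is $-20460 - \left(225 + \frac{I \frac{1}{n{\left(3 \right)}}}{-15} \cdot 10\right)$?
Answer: $- \frac{62053}{3} \approx -20684.0$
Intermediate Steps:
$n{\left(l \right)} = 2 l$
$-20460 - \left(225 + \frac{I \frac{1}{n{\left(3 \right)}}}{-15} \cdot 10\right) = -20460 - \left(225 + \frac{6 \frac{1}{2 \cdot 3}}{-15} \cdot 10\right) = -20460 - \left(225 + - \frac{6 \cdot \frac{1}{6}}{15} \cdot 10\right) = -20460 - \left(225 + \left(- \frac{1}{15}\right) 1 \cdot 10\right) = -20460 - \left(225 - \frac{2}{3}\right) = -20460 - \frac{673}{3} = - \frac{62053}{3}$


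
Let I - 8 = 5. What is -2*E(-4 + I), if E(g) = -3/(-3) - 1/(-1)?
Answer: -4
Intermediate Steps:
I = 13 (I = 8 + 5 = 13)
E(g) = 2 (E(g) = -3*(-⅓) - 1*(-1) = 1 + 1 = 2)
-2*E(-4 + I) = -2*2 = -4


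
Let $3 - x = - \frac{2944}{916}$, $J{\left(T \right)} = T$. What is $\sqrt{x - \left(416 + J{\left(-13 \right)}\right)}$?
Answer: $\frac{12 i \sqrt{144499}}{229} \approx 19.919 i$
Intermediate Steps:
$x = \frac{1423}{229}$ ($x = 3 - - \frac{2944}{916} = 3 - \left(-2944\right) \frac{1}{916} = 3 - - \frac{736}{229} = 3 + \frac{736}{229} = \frac{1423}{229} \approx 6.214$)
$\sqrt{x - \left(416 + J{\left(-13 \right)}\right)} = \sqrt{\frac{1423}{229} - 403} = \sqrt{- \frac{90864}{229}} = \frac{12 i \sqrt{144499}}{229}$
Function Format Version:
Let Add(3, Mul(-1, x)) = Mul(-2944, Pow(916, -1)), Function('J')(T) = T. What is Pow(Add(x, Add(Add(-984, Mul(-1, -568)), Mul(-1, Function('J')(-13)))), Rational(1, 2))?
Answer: Mul(Rational(12, 229), I, Pow(144499, Rational(1, 2))) ≈ Mul(19.919, I)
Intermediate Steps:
x = Rational(1423, 229) (x = Add(3, Mul(-1, Mul(-2944, Pow(916, -1)))) = Add(3, Mul(-1, Mul(-2944, Rational(1, 916)))) = Add(3, Mul(-1, Rational(-736, 229))) = Add(3, Rational(736, 229)) = Rational(1423, 229) ≈ 6.2140)
Pow(Add(x, Add(Add(-984, Mul(-1, -568)), Mul(-1, Function('J')(-13)))), Rational(1, 2)) = Pow(Add(Rational(1423, 229), Add(Add(-984, Mul(-1, -568)), Mul(-1, -13))), Rational(1, 2)) = Pow(Add(Rational(1423, 229), Add(Add(-984, 568), 13)), Rational(1, 2)) = Pow(Add(Rational(1423, 229), Add(-416, 13)), Rational(1, 2)) = Pow(Add(Rational(1423, 229), -403), Rational(1, 2)) = Pow(Rational(-90864, 229), Rational(1, 2)) = Mul(Rational(12, 229), I, Pow(144499, Rational(1, 2)))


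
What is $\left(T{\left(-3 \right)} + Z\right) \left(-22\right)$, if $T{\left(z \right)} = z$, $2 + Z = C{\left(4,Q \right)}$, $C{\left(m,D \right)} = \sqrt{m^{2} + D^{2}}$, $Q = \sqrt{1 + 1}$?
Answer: $110 - 66 \sqrt{2} \approx 16.662$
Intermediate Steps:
$Q = \sqrt{2} \approx 1.4142$
$C{\left(m,D \right)} = \sqrt{D^{2} + m^{2}}$
$Z = -2 + 3 \sqrt{2}$ ($Z = -2 + \sqrt{\left(\sqrt{2}\right)^{2} + 4^{2}} = -2 + \sqrt{2 + 16} = -2 + \sqrt{18} = -2 + 3 \sqrt{2} \approx 2.2426$)
$\left(T{\left(-3 \right)} + Z\right) \left(-22\right) = \left(-3 - \left(2 - 3 \sqrt{2}\right)\right) \left(-22\right) = \left(-5 + 3 \sqrt{2}\right) \left(-22\right) = 110 - 66 \sqrt{2}$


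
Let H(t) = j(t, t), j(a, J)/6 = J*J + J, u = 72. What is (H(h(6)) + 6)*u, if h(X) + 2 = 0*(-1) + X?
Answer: 9072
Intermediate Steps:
h(X) = -2 + X (h(X) = -2 + (0*(-1) + X) = -2 + (0 + X) = -2 + X)
j(a, J) = 6*J + 6*J² (j(a, J) = 6*(J*J + J) = 6*(J² + J) = 6*(J + J²) = 6*J + 6*J²)
H(t) = 6*t*(1 + t)
(H(h(6)) + 6)*u = (6*(-2 + 6)*(1 + (-2 + 6)) + 6)*72 = (6*4*(1 + 4) + 6)*72 = (6*4*5 + 6)*72 = (120 + 6)*72 = 126*72 = 9072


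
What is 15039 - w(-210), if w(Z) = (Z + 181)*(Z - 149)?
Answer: 4628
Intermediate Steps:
w(Z) = (-149 + Z)*(181 + Z) (w(Z) = (181 + Z)*(-149 + Z) = (-149 + Z)*(181 + Z))
15039 - w(-210) = 15039 - (-26969 + (-210)² + 32*(-210)) = 15039 - (-26969 + 44100 - 6720) = 15039 - 1*10411 = 15039 - 10411 = 4628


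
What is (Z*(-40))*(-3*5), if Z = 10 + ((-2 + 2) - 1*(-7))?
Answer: 10200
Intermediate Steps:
Z = 17 (Z = 10 + (0 + 7) = 10 + 7 = 17)
(Z*(-40))*(-3*5) = (17*(-40))*(-3*5) = -680*(-15) = 10200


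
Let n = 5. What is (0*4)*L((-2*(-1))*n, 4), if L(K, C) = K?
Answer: 0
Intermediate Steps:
(0*4)*L((-2*(-1))*n, 4) = (0*4)*(-2*(-1)*5) = 0*(2*5) = 0*10 = 0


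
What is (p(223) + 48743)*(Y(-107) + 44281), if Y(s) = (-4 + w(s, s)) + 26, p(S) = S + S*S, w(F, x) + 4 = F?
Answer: 4361529440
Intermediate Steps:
w(F, x) = -4 + F
p(S) = S + S**2
Y(s) = 18 + s (Y(s) = (-4 + (-4 + s)) + 26 = (-8 + s) + 26 = 18 + s)
(p(223) + 48743)*(Y(-107) + 44281) = (223*(1 + 223) + 48743)*((18 - 107) + 44281) = (223*224 + 48743)*(-89 + 44281) = (49952 + 48743)*44192 = 98695*44192 = 4361529440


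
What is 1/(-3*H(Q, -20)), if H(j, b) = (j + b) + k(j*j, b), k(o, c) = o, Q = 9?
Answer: -1/210 ≈ -0.0047619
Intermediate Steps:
H(j, b) = b + j + j**2 (H(j, b) = (j + b) + j*j = (b + j) + j**2 = b + j + j**2)
1/(-3*H(Q, -20)) = 1/(-3*(-20 + 9 + 9**2)) = 1/(-3*(-20 + 9 + 81)) = 1/(-3*70) = 1/(-210) = -1/210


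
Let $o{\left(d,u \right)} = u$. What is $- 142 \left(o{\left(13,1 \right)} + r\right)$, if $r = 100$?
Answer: $-14342$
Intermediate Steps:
$- 142 \left(o{\left(13,1 \right)} + r\right) = - 142 \left(1 + 100\right) = \left(-142\right) 101 = -14342$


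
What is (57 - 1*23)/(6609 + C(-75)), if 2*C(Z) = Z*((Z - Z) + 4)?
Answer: 34/6459 ≈ 0.0052640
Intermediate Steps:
C(Z) = 2*Z (C(Z) = (Z*((Z - Z) + 4))/2 = (Z*(0 + 4))/2 = (Z*4)/2 = (4*Z)/2 = 2*Z)
(57 - 1*23)/(6609 + C(-75)) = (57 - 1*23)/(6609 + 2*(-75)) = (57 - 23)/(6609 - 150) = 34/6459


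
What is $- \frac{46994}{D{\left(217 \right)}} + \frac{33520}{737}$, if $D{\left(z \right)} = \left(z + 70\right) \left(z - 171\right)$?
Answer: $\frac{203948231}{4864937} \approx 41.922$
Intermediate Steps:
$D{\left(z \right)} = \left(-171 + z\right) \left(70 + z\right)$ ($D{\left(z \right)} = \left(70 + z\right) \left(-171 + z\right) = \left(-171 + z\right) \left(70 + z\right)$)
$- \frac{46994}{D{\left(217 \right)}} + \frac{33520}{737} = - \frac{46994}{-11970 + 217^{2} - 21917} + \frac{33520}{737} = - \frac{46994}{-11970 + 47089 - 21917} + 33520 \cdot \frac{1}{737} = - \frac{46994}{13202} + \frac{33520}{737} = \left(-46994\right) \frac{1}{13202} + \frac{33520}{737} = - \frac{23497}{6601} + \frac{33520}{737} = \frac{203948231}{4864937}$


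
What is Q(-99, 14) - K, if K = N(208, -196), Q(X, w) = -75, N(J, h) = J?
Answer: -283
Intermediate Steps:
K = 208
Q(-99, 14) - K = -75 - 1*208 = -75 - 208 = -283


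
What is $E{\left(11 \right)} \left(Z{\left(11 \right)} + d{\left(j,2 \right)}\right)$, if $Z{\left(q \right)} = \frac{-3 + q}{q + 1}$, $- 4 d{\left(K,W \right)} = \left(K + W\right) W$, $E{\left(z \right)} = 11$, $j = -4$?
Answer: $\frac{55}{3} \approx 18.333$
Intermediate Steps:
$d{\left(K,W \right)} = - \frac{W \left(K + W\right)}{4}$ ($d{\left(K,W \right)} = - \frac{\left(K + W\right) W}{4} = - \frac{W \left(K + W\right)}{4}$)
$Z{\left(q \right)} = \frac{-3 + q}{1 + q}$
$E{\left(11 \right)} \left(Z{\left(11 \right)} + d{\left(j,2 \right)}\right) = 11 \left(\frac{-3 + 11}{1 + 11} - \frac{-4 + 2}{2}\right) = 11 \left(\frac{1}{12} \cdot 8 - \frac{1}{2} \left(-2\right)\right) = 11 \left(\frac{1}{12} \cdot 8 + 1\right) = 11 \left(\frac{2}{3} + 1\right) = 11 \cdot \frac{5}{3} = \frac{55}{3}$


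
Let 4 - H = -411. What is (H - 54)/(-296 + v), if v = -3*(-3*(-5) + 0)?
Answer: -361/341 ≈ -1.0587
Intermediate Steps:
H = 415 (H = 4 - 1*(-411) = 4 + 411 = 415)
v = -45 (v = -3*(15 + 0) = -3*15 = -45)
(H - 54)/(-296 + v) = (415 - 54)/(-296 - 45) = 361/(-341) = 361*(-1/341) = -361/341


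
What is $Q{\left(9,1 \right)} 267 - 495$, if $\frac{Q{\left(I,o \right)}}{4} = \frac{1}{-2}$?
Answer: $-1029$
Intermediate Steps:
$Q{\left(I,o \right)} = -2$ ($Q{\left(I,o \right)} = \frac{4}{-2} = 4 \left(- \frac{1}{2}\right) = -2$)
$Q{\left(9,1 \right)} 267 - 495 = \left(-2\right) 267 - 495 = -534 - 495 = -1029$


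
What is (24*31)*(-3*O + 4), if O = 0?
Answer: 2976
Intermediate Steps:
(24*31)*(-3*O + 4) = (24*31)*(-3*0 + 4) = 744*(0 + 4) = 744*4 = 2976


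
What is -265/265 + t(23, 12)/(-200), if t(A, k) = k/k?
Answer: -201/200 ≈ -1.0050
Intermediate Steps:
t(A, k) = 1
-265/265 + t(23, 12)/(-200) = -265/265 + 1/(-200) = -265*1/265 + 1*(-1/200) = -1 - 1/200 = -201/200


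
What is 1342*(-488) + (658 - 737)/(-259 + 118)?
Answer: -92340257/141 ≈ -6.5490e+5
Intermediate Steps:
1342*(-488) + (658 - 737)/(-259 + 118) = -654896 - 79/(-141) = -654896 - 79*(-1/141) = -654896 + 79/141 = -92340257/141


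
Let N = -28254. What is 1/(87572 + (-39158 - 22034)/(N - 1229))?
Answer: 29483/2581946468 ≈ 1.1419e-5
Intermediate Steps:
1/(87572 + (-39158 - 22034)/(N - 1229)) = 1/(87572 + (-39158 - 22034)/(-28254 - 1229)) = 1/(87572 - 61192/(-29483)) = 1/(87572 - 61192*(-1/29483)) = 1/(87572 + 61192/29483) = 1/(2581946468/29483) = 29483/2581946468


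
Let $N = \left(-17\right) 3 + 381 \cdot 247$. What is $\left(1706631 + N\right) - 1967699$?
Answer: $-167012$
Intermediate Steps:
$N = 94056$ ($N = -51 + 94107 = 94056$)
$\left(1706631 + N\right) - 1967699 = \left(1706631 + 94056\right) - 1967699 = 1800687 - 1967699 = -167012$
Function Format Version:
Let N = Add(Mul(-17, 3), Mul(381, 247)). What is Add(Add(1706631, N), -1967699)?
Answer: -167012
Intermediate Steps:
N = 94056 (N = Add(-51, 94107) = 94056)
Add(Add(1706631, N), -1967699) = Add(Add(1706631, 94056), -1967699) = Add(1800687, -1967699) = -167012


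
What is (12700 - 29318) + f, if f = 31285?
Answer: 14667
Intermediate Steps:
(12700 - 29318) + f = (12700 - 29318) + 31285 = -16618 + 31285 = 14667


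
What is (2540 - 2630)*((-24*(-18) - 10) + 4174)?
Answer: -413640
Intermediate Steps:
(2540 - 2630)*((-24*(-18) - 10) + 4174) = -90*((432 - 10) + 4174) = -90*(422 + 4174) = -90*4596 = -413640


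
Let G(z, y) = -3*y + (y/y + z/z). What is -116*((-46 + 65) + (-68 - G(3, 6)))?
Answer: 3828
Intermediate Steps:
G(z, y) = 2 - 3*y (G(z, y) = -3*y + (1 + 1) = -3*y + 2 = 2 - 3*y)
-116*((-46 + 65) + (-68 - G(3, 6))) = -116*((-46 + 65) + (-68 - (2 - 3*6))) = -116*(19 + (-68 - (2 - 18))) = -116*(19 + (-68 - 1*(-16))) = -116*(19 + (-68 + 16)) = -116*(19 - 52) = -116*(-33) = 3828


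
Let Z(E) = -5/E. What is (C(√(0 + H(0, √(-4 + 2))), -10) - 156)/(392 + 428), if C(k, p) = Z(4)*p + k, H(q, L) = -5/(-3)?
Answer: -7/40 + √15/2460 ≈ -0.17343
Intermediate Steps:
H(q, L) = 5/3 (H(q, L) = -5*(-⅓) = 5/3)
C(k, p) = k - 5*p/4 (C(k, p) = (-5/4)*p + k = (-5*¼)*p + k = -5*p/4 + k = k - 5*p/4)
(C(√(0 + H(0, √(-4 + 2))), -10) - 156)/(392 + 428) = ((√(0 + 5/3) - 5/4*(-10)) - 156)/(392 + 428) = ((√(5/3) + 25/2) - 156)/820 = ((√15/3 + 25/2) - 156)*(1/820) = ((25/2 + √15/3) - 156)*(1/820) = (-287/2 + √15/3)*(1/820) = -7/40 + √15/2460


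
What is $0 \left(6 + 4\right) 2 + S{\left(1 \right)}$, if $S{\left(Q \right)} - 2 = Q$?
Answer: $3$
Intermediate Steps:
$S{\left(Q \right)} = 2 + Q$
$0 \left(6 + 4\right) 2 + S{\left(1 \right)} = 0 \left(6 + 4\right) 2 + \left(2 + 1\right) = 0 \cdot 10 \cdot 2 + 3 = 0 \cdot 2 + 3 = 0 + 3 = 3$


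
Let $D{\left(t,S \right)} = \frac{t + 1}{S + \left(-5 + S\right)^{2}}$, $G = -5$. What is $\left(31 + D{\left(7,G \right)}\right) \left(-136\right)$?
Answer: $- \frac{401608}{95} \approx -4227.5$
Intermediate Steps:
$D{\left(t,S \right)} = \frac{1 + t}{S + \left(-5 + S\right)^{2}}$
$\left(31 + D{\left(7,G \right)}\right) \left(-136\right) = \left(31 + \frac{1 + 7}{-5 + \left(-5 - 5\right)^{2}}\right) \left(-136\right) = \left(31 + \frac{1}{-5 + \left(-10\right)^{2}} \cdot 8\right) \left(-136\right) = \left(31 + \frac{1}{-5 + 100} \cdot 8\right) \left(-136\right) = \left(31 + \frac{1}{95} \cdot 8\right) \left(-136\right) = \left(31 + \frac{8}{95}\right) \left(-136\right) = \frac{2953}{95} \left(-136\right) = - \frac{401608}{95}$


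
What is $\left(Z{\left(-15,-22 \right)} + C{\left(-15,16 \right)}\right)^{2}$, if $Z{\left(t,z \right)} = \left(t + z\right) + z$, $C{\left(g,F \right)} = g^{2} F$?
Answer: $12538681$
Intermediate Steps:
$C{\left(g,F \right)} = F g^{2}$
$Z{\left(t,z \right)} = t + 2 z$
$\left(Z{\left(-15,-22 \right)} + C{\left(-15,16 \right)}\right)^{2} = \left(\left(-15 + 2 \left(-22\right)\right) + 16 \left(-15\right)^{2}\right)^{2} = \left(\left(-15 - 44\right) + 16 \cdot 225\right)^{2} = \left(-59 + 3600\right)^{2} = 3541^{2} = 12538681$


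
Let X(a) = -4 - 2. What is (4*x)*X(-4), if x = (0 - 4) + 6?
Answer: -48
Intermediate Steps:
x = 2 (x = -4 + 6 = 2)
X(a) = -6
(4*x)*X(-4) = (4*2)*(-6) = 8*(-6) = -48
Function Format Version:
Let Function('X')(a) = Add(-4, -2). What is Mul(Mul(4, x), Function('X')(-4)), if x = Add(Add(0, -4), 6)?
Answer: -48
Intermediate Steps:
x = 2 (x = Add(-4, 6) = 2)
Function('X')(a) = -6
Mul(Mul(4, x), Function('X')(-4)) = Mul(Mul(4, 2), -6) = Mul(8, -6) = -48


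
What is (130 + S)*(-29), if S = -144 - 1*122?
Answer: 3944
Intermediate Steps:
S = -266 (S = -144 - 122 = -266)
(130 + S)*(-29) = (130 - 266)*(-29) = -136*(-29) = 3944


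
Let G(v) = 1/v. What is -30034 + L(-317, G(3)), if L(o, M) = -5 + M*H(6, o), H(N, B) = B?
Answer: -90434/3 ≈ -30145.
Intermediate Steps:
L(o, M) = -5 + M*o
-30034 + L(-317, G(3)) = -30034 + (-5 - 317/3) = -30034 - 332/3 = -90434/3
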